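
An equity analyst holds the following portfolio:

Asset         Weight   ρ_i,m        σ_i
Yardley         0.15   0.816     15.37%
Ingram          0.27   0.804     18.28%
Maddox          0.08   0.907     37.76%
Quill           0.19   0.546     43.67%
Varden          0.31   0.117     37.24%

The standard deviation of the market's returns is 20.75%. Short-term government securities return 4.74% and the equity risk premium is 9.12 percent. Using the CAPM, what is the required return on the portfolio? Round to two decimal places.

11.10%

β_Yardley = 0.816 × 15.37% / 20.75% = 0.6044
β_Ingram = 0.804 × 18.28% / 20.75% = 0.7083
β_Maddox = 0.907 × 37.76% / 20.75% = 1.6505
β_Quill = 0.546 × 43.67% / 20.75% = 1.1491
β_Varden = 0.117 × 37.24% / 20.75% = 0.2100
β_P = Σ w_i β_i = 0.15×0.6044 + 0.27×0.7083 + 0.08×1.6505 + 0.19×1.1491 + 0.31×0.2100 = 0.6974
E(R_P) = R_f + β_P × MRP = 4.74% + 0.6974 × 9.12% = 11.10%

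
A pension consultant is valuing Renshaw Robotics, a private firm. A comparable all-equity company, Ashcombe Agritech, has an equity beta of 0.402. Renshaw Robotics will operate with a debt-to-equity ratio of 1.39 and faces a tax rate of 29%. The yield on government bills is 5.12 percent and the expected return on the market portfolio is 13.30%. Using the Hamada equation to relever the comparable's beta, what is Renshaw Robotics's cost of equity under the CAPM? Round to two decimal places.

β_L = β_U × [1 + (1 − t)(D/E)] = 0.402 × [1 + (1 − 0.29) × 1.39]
    = 0.402 × [1 + 0.71 × 1.39] = 0.402 × 1.9869 = 0.7987
MRP = 13.30% − 5.12% = 8.18%
E(R) = R_f + β_L × MRP = 5.12% + 0.7987 × 8.18% = 11.65%

11.65%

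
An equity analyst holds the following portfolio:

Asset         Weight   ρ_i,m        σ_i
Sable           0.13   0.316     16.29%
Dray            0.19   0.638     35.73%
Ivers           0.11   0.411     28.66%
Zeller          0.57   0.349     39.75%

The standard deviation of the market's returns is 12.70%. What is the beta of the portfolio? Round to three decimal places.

1.118

β_Sable = 0.316 × 16.29% / 12.70% = 0.4053
β_Dray = 0.638 × 35.73% / 12.70% = 1.7949
β_Ivers = 0.411 × 28.66% / 12.70% = 0.9275
β_Zeller = 0.349 × 39.75% / 12.70% = 1.0923
β_P = Σ w_i β_i = 0.13×0.4053 + 0.19×1.7949 + 0.11×0.9275 + 0.57×1.0923 = 1.1184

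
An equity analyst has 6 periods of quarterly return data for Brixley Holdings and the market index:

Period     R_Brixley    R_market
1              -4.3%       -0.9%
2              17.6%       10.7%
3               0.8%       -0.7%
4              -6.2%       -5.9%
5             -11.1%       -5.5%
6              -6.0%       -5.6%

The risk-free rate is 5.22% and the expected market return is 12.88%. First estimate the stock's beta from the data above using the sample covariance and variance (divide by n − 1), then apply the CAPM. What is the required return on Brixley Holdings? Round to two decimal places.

17.01%

Mean R_i = (-4.3 + 17.6 + 0.8 − 6.2 − 11.1 − 6.0) / 6 = -1.5333%
Mean R_m = (-0.9 + 10.7 − 0.7 − 5.9 − 5.5 − 5.6) / 6 = -1.3167%
Σ(R_i − R̄_i)(R_m − R̄_m) = 310.7467  ⇒  Cov = 310.7467 / 5 = 62.1493
Σ(R_m − R̄_m)² = 201.8083  ⇒  Var(R_m) = 201.8083 / 5 = 40.3617
β = Cov / Var(R_m) = 62.1493 / 40.3617 = 1.5398
MRP = 12.88% − 5.22% = 7.66%
E(R) = R_f + β × MRP = 5.22% + 1.5398 × 7.66% = 17.01%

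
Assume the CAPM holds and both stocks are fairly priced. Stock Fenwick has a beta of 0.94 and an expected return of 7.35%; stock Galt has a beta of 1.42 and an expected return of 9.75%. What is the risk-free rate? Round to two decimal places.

Both satisfy E(R) = R_f + β·MRP, so the slope of the SML is
MRP = (9.75% − 7.35%) / (1.42 − 0.94) = 2.40% / 0.48 = 5.0000%
R_f = E(R_Fenwick) − β_Fenwick·MRP = 7.35% − 0.94 × 5.0000% = 2.6500%

2.65%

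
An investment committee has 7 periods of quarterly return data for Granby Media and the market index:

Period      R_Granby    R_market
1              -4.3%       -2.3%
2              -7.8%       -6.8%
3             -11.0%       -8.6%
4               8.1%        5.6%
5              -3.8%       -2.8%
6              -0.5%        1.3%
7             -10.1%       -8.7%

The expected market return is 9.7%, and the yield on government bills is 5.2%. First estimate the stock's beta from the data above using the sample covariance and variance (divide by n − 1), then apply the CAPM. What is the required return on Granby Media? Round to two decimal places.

Mean R_i = (-4.3 − 7.8 − 11.0 + 8.1 − 3.8 − 0.5 − 10.1) / 7 = -4.2000%
Mean R_m = (-2.3 − 6.8 − 8.6 + 5.6 − 2.8 + 1.3 − 8.7) / 7 = -3.1857%
Σ(R_i − R̄_i)(R_m − R̄_m) = 207.0900  ⇒  Cov = 207.0900 / 6 = 34.5150
Σ(R_m − R̄_m)² = 171.0286  ⇒  Var(R_m) = 171.0286 / 6 = 28.5048
β = Cov / Var(R_m) = 34.5150 / 28.5048 = 1.2108
MRP = 9.7% − 5.2% = 4.50%
E(R) = R_f + β × MRP = 5.2% + 1.2108 × 4.5% = 10.65%

10.65%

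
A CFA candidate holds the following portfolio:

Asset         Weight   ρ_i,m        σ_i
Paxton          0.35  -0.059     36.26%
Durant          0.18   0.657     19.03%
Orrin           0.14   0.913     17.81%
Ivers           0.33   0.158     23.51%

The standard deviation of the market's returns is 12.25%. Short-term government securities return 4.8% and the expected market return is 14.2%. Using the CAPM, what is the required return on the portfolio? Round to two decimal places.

8.64%

β_Paxton = -0.059 × 36.26% / 12.25% = -0.1746
β_Durant = 0.657 × 19.03% / 12.25% = 1.0206
β_Orrin = 0.913 × 17.81% / 12.25% = 1.3274
β_Ivers = 0.158 × 23.51% / 12.25% = 0.3032
β_P = Σ w_i β_i = 0.35×-0.1746 + 0.18×1.0206 + 0.14×1.3274 + 0.33×0.3032 = 0.4085
MRP = 14.2% − 4.8% = 9.40%
E(R_P) = R_f + β_P × MRP = 4.8% + 0.4085 × 9.4% = 8.64%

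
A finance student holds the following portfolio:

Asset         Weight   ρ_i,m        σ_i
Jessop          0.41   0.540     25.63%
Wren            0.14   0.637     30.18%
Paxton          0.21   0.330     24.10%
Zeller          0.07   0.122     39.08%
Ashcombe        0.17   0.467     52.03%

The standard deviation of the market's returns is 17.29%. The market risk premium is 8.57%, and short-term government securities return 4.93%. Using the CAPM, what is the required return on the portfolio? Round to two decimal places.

β_Jessop = 0.540 × 25.63% / 17.29% = 0.8005
β_Wren = 0.637 × 30.18% / 17.29% = 1.1119
β_Paxton = 0.330 × 24.10% / 17.29% = 0.4600
β_Zeller = 0.122 × 39.08% / 17.29% = 0.2758
β_Ashcombe = 0.467 × 52.03% / 17.29% = 1.4053
β_P = Σ w_i β_i = 0.41×0.8005 + 0.14×1.1119 + 0.21×0.4600 + 0.07×0.2758 + 0.17×1.4053 = 0.8387
E(R_P) = R_f + β_P × MRP = 4.93% + 0.8387 × 8.57% = 12.12%

12.12%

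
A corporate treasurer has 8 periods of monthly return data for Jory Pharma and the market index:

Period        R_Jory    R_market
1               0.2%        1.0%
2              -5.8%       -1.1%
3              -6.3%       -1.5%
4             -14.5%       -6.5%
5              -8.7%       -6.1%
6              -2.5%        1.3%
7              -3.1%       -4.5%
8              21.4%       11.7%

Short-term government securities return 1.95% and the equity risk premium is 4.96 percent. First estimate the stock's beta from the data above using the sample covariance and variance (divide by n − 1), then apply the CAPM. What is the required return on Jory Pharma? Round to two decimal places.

10.48%

Mean R_i = (0.2 − 5.8 − 6.3 − 14.5 − 8.7 − 2.5 − 3.1 + 21.4) / 8 = -2.4125%
Mean R_m = (1.0 − 1.1 − 1.5 − 6.5 − 6.1 + 1.3 − 4.5 + 11.7) / 8 = -0.7125%
Σ(R_i − R̄_i)(R_m − R̄_m) = 410.6788  ⇒  Cov = 410.6788 / 7 = 58.6684
Σ(R_m − R̄_m)² = 238.6888  ⇒  Var(R_m) = 238.6888 / 7 = 34.0984
β = Cov / Var(R_m) = 58.6684 / 34.0984 = 1.7206
E(R) = R_f + β × MRP = 1.95% + 1.7206 × 4.96% = 10.48%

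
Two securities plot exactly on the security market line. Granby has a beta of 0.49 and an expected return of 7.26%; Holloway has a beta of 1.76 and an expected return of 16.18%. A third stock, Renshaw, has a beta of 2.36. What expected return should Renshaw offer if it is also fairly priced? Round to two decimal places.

MRP (SML slope) = (16.18% − 7.26%) / (1.76 − 0.49) = 8.92% / 1.27 = 7.0236%
R_f (intercept) = 7.26% − 0.49 × 7.0236% = 3.8184%
E(R_Renshaw) = R_f + β × MRP = 3.8184% + 2.36 × 7.0236% = 20.39%

20.39%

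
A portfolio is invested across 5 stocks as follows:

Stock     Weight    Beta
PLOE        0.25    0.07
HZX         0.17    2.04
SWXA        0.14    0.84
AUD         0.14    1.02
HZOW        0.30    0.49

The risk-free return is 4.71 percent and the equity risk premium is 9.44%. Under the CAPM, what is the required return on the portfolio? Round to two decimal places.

β_P = Σ w_i β_i = 0.25×0.07 + 0.17×2.04 + 0.14×0.84 + 0.14×1.02 + 0.30×0.49 = 0.7717
E(R_P) = R_f + β_P × MRP = 4.71% + 0.7717 × 9.44% = 11.99%

11.99%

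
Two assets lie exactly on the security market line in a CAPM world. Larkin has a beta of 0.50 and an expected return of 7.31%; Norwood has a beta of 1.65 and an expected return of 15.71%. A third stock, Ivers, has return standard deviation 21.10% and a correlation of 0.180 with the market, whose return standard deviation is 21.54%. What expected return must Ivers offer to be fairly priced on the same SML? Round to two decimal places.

4.95%

MRP = (15.71% − 7.31%) / (1.65 − 0.50) = 7.3043%
R_f = 7.31% − 0.50 × 7.3043% = 3.6579%
β_Ivers = ρ·σ_i/σ_m = 0.180 × 21.10 / 21.54 = 0.1763
E(R_Ivers) = R_f + β × MRP = 3.6579% + 0.1763 × 7.3043% = 4.95%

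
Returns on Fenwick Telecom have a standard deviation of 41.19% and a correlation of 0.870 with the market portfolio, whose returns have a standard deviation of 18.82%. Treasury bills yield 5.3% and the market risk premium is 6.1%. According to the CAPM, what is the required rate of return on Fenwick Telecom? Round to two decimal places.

16.92%

β = ρ × σ_i / σ_m = 0.870 × 41.19% / 18.82% = 1.9041
E(R) = 5.3% + 1.9041 × 6.1% = 16.92%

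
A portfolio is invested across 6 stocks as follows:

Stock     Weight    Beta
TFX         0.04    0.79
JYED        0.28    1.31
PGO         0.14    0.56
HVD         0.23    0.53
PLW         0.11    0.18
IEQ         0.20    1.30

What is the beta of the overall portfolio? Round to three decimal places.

0.879

β_P = Σ w_i β_i = 0.04×0.79 + 0.28×1.31 + 0.14×0.56 + 0.23×0.53 + 0.11×0.18 + 0.20×1.30 = 0.8785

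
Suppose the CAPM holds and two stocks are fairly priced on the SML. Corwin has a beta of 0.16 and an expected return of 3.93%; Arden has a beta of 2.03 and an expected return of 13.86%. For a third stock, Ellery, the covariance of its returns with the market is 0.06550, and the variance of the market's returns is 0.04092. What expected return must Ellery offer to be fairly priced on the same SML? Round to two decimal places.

MRP = (13.86% − 3.93%) / (2.03 − 0.16) = 5.3102%
R_f = 3.93% − 0.16 × 5.3102% = 3.0804%
β_Ellery = Cov / Var(R_m) = 0.06550 / 0.04092 = 1.6007
E(R_Ellery) = R_f + β × MRP = 3.0804% + 1.6007 × 5.3102% = 11.58%

11.58%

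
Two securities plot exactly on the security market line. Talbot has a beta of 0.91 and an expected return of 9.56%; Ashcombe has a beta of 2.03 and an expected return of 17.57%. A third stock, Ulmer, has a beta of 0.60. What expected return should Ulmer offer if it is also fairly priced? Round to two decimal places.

MRP (SML slope) = (17.57% − 9.56%) / (2.03 − 0.91) = 8.01% / 1.12 = 7.1518%
R_f (intercept) = 9.56% − 0.91 × 7.1518% = 3.0519%
E(R_Ulmer) = R_f + β × MRP = 3.0519% + 0.60 × 7.1518% = 7.34%

7.34%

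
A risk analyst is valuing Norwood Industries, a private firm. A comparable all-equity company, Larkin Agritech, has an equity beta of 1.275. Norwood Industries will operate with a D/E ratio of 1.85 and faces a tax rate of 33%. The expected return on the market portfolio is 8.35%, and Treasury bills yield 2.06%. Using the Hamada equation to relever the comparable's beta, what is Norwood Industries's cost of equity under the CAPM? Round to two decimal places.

β_L = β_U × [1 + (1 − t)(D/E)] = 1.275 × [1 + (1 − 0.33) × 1.85]
    = 1.275 × [1 + 0.67 × 1.85] = 1.275 × 2.2395 = 2.8554
MRP = 8.35% − 2.06% = 6.29%
E(R) = R_f + β_L × MRP = 2.06% + 2.8554 × 6.29% = 20.02%

20.02%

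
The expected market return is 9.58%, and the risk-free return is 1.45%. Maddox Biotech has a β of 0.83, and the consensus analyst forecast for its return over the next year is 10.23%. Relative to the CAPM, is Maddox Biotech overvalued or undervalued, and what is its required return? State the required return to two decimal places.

Undervalued; required return 8.20%

MRP = 9.58% − 1.45% = 8.13%
Required return = R_f + β·MRP = 1.45% + 0.83 × 8.13% = 8.20%
Forecast 10.23% > required 8.20% → the stock plots above the SML → undervalued.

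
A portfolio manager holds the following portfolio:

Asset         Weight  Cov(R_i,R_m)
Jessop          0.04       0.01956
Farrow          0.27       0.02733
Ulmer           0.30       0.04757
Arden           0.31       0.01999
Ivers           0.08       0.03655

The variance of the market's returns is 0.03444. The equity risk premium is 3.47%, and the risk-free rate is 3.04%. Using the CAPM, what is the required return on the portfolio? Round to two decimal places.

6.22%

β_Jessop = 0.01956 / 0.03444 = 0.5679
β_Farrow = 0.02733 / 0.03444 = 0.7936
β_Ulmer = 0.04757 / 0.03444 = 1.3812
β_Arden = 0.01999 / 0.03444 = 0.5804
β_Ivers = 0.03655 / 0.03444 = 1.0613
β_P = Σ w_i β_i = 0.04×0.5679 + 0.27×0.7936 + 0.30×1.3812 + 0.31×0.5804 + 0.08×1.0613 = 0.9162
E(R_P) = R_f + β_P × MRP = 3.04% + 0.9162 × 3.47% = 6.22%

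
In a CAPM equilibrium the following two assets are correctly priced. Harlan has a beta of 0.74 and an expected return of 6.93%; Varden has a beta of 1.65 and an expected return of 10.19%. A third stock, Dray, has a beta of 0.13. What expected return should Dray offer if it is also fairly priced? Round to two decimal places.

4.74%

MRP (SML slope) = (10.19% − 6.93%) / (1.65 − 0.74) = 3.26% / 0.91 = 3.5824%
R_f (intercept) = 6.93% − 0.74 × 3.5824% = 4.2790%
E(R_Dray) = R_f + β × MRP = 4.2790% + 0.13 × 3.5824% = 4.74%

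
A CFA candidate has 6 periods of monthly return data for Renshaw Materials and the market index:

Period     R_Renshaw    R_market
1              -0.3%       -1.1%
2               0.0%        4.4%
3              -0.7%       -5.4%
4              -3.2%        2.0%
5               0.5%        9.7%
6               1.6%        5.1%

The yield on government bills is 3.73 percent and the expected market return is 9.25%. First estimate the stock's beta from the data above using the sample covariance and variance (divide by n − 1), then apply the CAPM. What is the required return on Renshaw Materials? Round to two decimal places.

Mean R_i = (-0.3 + 0.0 − 0.7 − 3.2 + 0.5 + 1.6) / 6 = -0.3500%
Mean R_m = (-1.1 + 4.4 − 5.4 + 2.0 + 9.7 + 5.1) / 6 = 2.4500%
Σ(R_i − R̄_i)(R_m − R̄_m) = 15.8650  ⇒  Cov = 15.8650 / 5 = 3.1730
Σ(R_m − R̄_m)² = 137.8150  ⇒  Var(R_m) = 137.8150 / 5 = 27.5630
β = Cov / Var(R_m) = 3.1730 / 27.5630 = 0.1151
MRP = 9.25% − 3.73% = 5.52%
E(R) = R_f + β × MRP = 3.73% + 0.1151 × 5.52% = 4.37%

4.37%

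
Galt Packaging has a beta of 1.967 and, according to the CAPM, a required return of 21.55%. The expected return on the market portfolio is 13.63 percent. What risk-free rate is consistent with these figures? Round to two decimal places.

E(R) = R_f + β(E(R_m) − R_f) = R_f(1 − β) + β·E(R_m)
21.55% = R_f × (1 − 1.967) + 1.967 × 13.63%
21.55% = R_f × -0.967 + 26.81021%
R_f = (21.55% − 26.81021%) / -0.967 = 5.44%

5.44%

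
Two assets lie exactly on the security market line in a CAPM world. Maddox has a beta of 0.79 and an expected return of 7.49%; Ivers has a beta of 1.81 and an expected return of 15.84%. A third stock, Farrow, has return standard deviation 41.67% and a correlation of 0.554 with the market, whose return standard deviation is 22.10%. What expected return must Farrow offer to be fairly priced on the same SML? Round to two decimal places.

MRP = (15.84% − 7.49%) / (1.81 − 0.79) = 8.1863%
R_f = 7.49% − 0.79 × 8.1863% = 1.0228%
β_Farrow = ρ·σ_i/σ_m = 0.554 × 41.67 / 22.10 = 1.0446
E(R_Farrow) = R_f + β × MRP = 1.0228% + 1.0446 × 8.1863% = 9.57%

9.57%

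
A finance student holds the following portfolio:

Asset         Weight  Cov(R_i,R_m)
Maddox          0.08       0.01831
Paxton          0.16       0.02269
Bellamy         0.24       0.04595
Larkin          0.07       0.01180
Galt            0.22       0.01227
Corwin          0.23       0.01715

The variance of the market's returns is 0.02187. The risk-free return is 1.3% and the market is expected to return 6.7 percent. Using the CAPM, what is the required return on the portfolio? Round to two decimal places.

β_Maddox = 0.01831 / 0.02187 = 0.8372
β_Paxton = 0.02269 / 0.02187 = 1.0375
β_Bellamy = 0.04595 / 0.02187 = 2.1011
β_Larkin = 0.01180 / 0.02187 = 0.5396
β_Galt = 0.01227 / 0.02187 = 0.5610
β_Corwin = 0.01715 / 0.02187 = 0.7842
β_P = Σ w_i β_i = 0.08×0.8372 + 0.16×1.0375 + 0.24×2.1011 + 0.07×0.5396 + 0.22×0.5610 + 0.23×0.7842 = 1.0788
MRP = 6.7% − 1.3% = 5.40%
E(R_P) = R_f + β_P × MRP = 1.3% + 1.0788 × 5.4% = 7.13%

7.13%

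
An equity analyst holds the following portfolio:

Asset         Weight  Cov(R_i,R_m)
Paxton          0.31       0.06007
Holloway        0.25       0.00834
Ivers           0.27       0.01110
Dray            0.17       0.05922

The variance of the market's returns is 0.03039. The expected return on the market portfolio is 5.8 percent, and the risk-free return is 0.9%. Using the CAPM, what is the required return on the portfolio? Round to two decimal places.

β_Paxton = 0.06007 / 0.03039 = 1.9766
β_Holloway = 0.00834 / 0.03039 = 0.2744
β_Ivers = 0.01110 / 0.03039 = 0.3653
β_Dray = 0.05922 / 0.03039 = 1.9487
β_P = Σ w_i β_i = 0.31×1.9766 + 0.25×0.2744 + 0.27×0.3653 + 0.17×1.9487 = 1.1113
MRP = 5.8% − 0.9% = 4.90%
E(R_P) = R_f + β_P × MRP = 0.9% + 1.1113 × 4.9% = 6.35%

6.35%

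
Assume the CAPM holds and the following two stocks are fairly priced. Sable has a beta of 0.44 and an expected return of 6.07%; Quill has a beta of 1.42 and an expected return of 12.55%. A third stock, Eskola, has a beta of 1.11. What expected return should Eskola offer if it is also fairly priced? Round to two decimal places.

10.50%

MRP (SML slope) = (12.55% − 6.07%) / (1.42 − 0.44) = 6.48% / 0.98 = 6.6122%
R_f (intercept) = 6.07% − 0.44 × 6.6122% = 3.1606%
E(R_Eskola) = R_f + β × MRP = 3.1606% + 1.11 × 6.6122% = 10.50%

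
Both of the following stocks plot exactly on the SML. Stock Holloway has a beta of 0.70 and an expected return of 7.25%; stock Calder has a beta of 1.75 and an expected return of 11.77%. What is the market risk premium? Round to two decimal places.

Both satisfy E(R) = R_f + β·MRP, so the slope of the SML is
MRP = (11.77% − 7.25%) / (1.75 − 0.70) = 4.52% / 1.05 = 4.3048%

4.30%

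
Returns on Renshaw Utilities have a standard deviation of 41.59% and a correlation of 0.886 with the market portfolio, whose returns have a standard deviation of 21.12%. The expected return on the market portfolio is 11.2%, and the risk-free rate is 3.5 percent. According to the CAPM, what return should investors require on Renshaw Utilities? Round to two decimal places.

β = ρ × σ_i / σ_m = 0.886 × 41.59% / 21.12% = 1.7447
MRP = 11.2% − 3.5% = 7.70%
E(R) = 3.5% + 1.7447 × 7.7% = 16.93%

16.93%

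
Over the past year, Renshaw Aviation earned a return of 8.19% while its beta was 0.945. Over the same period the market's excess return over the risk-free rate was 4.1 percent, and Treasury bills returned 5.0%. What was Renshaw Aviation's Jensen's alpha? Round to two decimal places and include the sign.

-0.68%

CAPM benchmark = R_f + β(R_m − R_f) = 5.0% + 0.945 × 4.1% = 8.8745%
α = actual − benchmark = 8.19% − 8.8745% = -0.68%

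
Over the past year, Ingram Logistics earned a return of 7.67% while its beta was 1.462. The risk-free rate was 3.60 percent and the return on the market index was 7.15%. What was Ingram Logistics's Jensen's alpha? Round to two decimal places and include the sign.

-1.12%

Market excess return = 7.15% − 3.60% = 3.55%
CAPM benchmark = R_f + β(R_m − R_f) = 3.60% + 1.462 × 3.55% = 8.79010%
α = actual − benchmark = 7.67% − 8.79010% = -1.12%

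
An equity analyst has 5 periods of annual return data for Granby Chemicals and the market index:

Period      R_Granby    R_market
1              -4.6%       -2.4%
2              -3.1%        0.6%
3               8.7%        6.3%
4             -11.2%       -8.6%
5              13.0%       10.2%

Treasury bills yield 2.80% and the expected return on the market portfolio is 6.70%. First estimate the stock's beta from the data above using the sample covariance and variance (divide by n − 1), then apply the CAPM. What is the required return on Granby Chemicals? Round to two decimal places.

Mean R_i = (-4.6 − 3.1 + 8.7 − 11.2 + 13.0) / 5 = 0.5600%
Mean R_m = (-2.4 + 0.6 + 6.3 − 8.6 + 10.2) / 5 = 1.2200%
Σ(R_i − R̄_i)(R_m − R̄_m) = 289.4940  ⇒  Cov = 289.4940 / 4 = 72.3735
Σ(R_m − R̄_m)² = 216.3680  ⇒  Var(R_m) = 216.3680 / 4 = 54.0920
β = Cov / Var(R_m) = 72.3735 / 54.0920 = 1.3380
MRP = 6.70% − 2.80% = 3.90%
E(R) = R_f + β × MRP = 2.80% + 1.3380 × 3.90% = 8.02%

8.02%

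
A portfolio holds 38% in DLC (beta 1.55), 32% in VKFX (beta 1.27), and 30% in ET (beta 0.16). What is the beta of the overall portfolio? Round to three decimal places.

1.043

β_P = Σ w_i β_i = 0.38×1.55 + 0.32×1.27 + 0.30×0.16 = 1.0434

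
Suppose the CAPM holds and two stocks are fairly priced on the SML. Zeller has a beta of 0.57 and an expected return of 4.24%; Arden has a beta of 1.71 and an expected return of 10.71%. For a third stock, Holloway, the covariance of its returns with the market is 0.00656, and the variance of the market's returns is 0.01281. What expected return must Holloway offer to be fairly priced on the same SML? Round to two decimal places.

MRP = (10.71% − 4.24%) / (1.71 − 0.57) = 5.6754%
R_f = 4.24% − 0.57 × 5.6754% = 1.0050%
β_Holloway = Cov / Var(R_m) = 0.00656 / 0.01281 = 0.5121
E(R_Holloway) = R_f + β × MRP = 1.0050% + 0.5121 × 5.6754% = 3.91%

3.91%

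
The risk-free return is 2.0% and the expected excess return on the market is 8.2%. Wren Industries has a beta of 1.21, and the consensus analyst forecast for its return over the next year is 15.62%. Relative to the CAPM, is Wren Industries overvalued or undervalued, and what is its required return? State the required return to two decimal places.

Undervalued; required return 11.92%

Required return = R_f + β·MRP = 2.0% + 1.21 × 8.2% = 11.92%
Forecast 15.62% > required 11.92% → the stock plots above the SML → undervalued.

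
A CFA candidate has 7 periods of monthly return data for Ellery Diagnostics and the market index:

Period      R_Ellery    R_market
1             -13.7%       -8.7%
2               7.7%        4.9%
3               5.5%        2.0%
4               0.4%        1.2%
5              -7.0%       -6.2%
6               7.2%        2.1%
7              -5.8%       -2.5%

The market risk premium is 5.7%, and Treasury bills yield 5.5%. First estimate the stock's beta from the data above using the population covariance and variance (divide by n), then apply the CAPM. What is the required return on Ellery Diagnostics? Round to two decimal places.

14.64%

Mean R_i = (-13.7 + 7.7 + 5.5 + 0.4 − 7.0 + 7.2 − 5.8) / 7 = -0.8143%
Mean R_m = (-8.7 + 4.9 + 2.0 + 1.2 − 6.2 + 2.1 − 2.5) / 7 = -1.0286%
Σ(R_i − R̄_i)(R_m − R̄_m) = 235.5571  ⇒  Cov = 235.5571 / 7 = 33.6510
Σ(R_m − R̄_m)² = 146.8343  ⇒  Var(R_m) = 146.8343 / 7 = 20.9763
β = Cov / Var(R_m) = 33.6510 / 20.9763 = 1.6042
E(R) = R_f + β × MRP = 5.5% + 1.6042 × 5.7% = 14.64%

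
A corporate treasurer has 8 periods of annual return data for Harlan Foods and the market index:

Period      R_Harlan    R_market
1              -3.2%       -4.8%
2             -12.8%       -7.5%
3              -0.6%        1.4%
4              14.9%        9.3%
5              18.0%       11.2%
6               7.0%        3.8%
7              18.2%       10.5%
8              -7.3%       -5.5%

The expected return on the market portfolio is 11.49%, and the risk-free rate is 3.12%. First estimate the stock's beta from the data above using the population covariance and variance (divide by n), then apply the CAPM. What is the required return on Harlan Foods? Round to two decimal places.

16.11%

Mean R_i = (-3.2 − 12.8 − 0.6 + 14.9 + 18.0 + 7.0 + 18.2 − 7.3) / 8 = 4.2750%
Mean R_m = (-4.8 − 7.5 + 1.4 + 9.3 + 11.2 + 3.8 + 10.5 − 5.5) / 8 = 2.3000%
Σ(R_i − R̄_i)(R_m − R̄_m) = 629.8800  ⇒  Cov = 629.8800 / 8 = 78.7350
Σ(R_m − R̄_m)² = 405.8000  ⇒  Var(R_m) = 405.8000 / 8 = 50.7250
β = Cov / Var(R_m) = 78.7350 / 50.7250 = 1.5522
MRP = 11.49% − 3.12% = 8.37%
E(R) = R_f + β × MRP = 3.12% + 1.5522 × 8.37% = 16.11%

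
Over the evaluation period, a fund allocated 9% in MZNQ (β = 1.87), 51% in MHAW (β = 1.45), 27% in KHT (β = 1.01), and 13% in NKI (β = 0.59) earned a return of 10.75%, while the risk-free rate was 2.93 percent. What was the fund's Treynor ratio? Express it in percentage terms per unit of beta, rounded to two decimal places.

6.22%

β_P = 0.09×1.87 + 0.51×1.45 + 0.27×1.01 + 0.13×0.59 = 1.2572
Treynor = (R_P − R_f) / β_P = (10.75% − 2.93%) / 1.2572 = 7.82% / 1.2572 = 6.22%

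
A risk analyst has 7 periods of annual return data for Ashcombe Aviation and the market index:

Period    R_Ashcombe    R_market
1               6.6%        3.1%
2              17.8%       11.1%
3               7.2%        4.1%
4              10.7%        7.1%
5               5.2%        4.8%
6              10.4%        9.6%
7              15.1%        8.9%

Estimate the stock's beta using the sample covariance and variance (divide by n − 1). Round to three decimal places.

Mean R_i = (6.6 + 17.8 + 7.2 + 10.7 + 5.2 + 10.4 + 15.1) / 7 = 10.4286%
Mean R_m = (3.1 + 11.1 + 4.1 + 7.1 + 4.8 + 9.6 + 8.9) / 7 = 6.9571%
Σ(R_i − R̄_i)(R_m − R̄_m) = 74.8486  ⇒  Cov = 74.8486 / 6 = 12.4748
Σ(R_m − R̄_m)² = 55.6371  ⇒  Var(R_m) = 55.6371 / 6 = 9.2729
β = Cov / Var(R_m) = 12.4748 / 9.2729 = 1.3453

1.345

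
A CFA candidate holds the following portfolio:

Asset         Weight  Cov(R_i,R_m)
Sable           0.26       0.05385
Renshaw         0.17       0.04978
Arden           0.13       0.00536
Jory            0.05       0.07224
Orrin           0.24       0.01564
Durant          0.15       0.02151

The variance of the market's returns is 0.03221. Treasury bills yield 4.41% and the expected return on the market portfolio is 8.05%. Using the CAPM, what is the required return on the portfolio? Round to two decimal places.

β_Sable = 0.05385 / 0.03221 = 1.6718
β_Renshaw = 0.04978 / 0.03221 = 1.5455
β_Arden = 0.00536 / 0.03221 = 0.1664
β_Jory = 0.07224 / 0.03221 = 2.2428
β_Orrin = 0.01564 / 0.03221 = 0.4856
β_Durant = 0.02151 / 0.03221 = 0.6678
β_P = Σ w_i β_i = 0.26×1.6718 + 0.17×1.5455 + 0.13×0.1664 + 0.05×2.2428 + 0.24×0.4856 + 0.15×0.6678 = 1.0479
MRP = 8.05% − 4.41% = 3.64%
E(R_P) = R_f + β_P × MRP = 4.41% + 1.0479 × 3.64% = 8.22%

8.22%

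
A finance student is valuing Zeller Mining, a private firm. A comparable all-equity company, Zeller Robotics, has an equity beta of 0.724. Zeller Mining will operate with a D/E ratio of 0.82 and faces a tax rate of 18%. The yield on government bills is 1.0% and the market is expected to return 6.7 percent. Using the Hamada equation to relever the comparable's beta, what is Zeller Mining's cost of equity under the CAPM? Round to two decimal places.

7.90%

β_L = β_U × [1 + (1 − t)(D/E)] = 0.724 × [1 + (1 − 0.18) × 0.82]
    = 0.724 × [1 + 0.82 × 0.82] = 0.724 × 1.6724 = 1.2108
MRP = 6.7% − 1.0% = 5.70%
E(R) = R_f + β_L × MRP = 1.0% + 1.2108 × 5.7% = 7.90%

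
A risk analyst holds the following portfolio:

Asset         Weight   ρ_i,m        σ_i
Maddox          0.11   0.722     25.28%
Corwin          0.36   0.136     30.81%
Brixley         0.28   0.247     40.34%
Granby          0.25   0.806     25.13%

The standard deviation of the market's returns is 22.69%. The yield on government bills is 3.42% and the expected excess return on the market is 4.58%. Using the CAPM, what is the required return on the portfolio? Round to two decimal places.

β_Maddox = 0.722 × 25.28% / 22.69% = 0.8044
β_Corwin = 0.136 × 30.81% / 22.69% = 0.1847
β_Brixley = 0.247 × 40.34% / 22.69% = 0.4391
β_Granby = 0.806 × 25.13% / 22.69% = 0.8927
β_P = Σ w_i β_i = 0.11×0.8044 + 0.36×0.1847 + 0.28×0.4391 + 0.25×0.8927 = 0.5011
E(R_P) = R_f + β_P × MRP = 3.42% + 0.5011 × 4.58% = 5.72%

5.72%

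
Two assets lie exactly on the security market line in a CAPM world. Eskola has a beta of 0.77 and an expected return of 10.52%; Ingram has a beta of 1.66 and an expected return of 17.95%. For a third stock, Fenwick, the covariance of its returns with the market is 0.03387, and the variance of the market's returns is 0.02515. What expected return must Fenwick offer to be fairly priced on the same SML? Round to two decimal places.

15.33%

MRP = (17.95% − 10.52%) / (1.66 − 0.77) = 8.3483%
R_f = 10.52% − 0.77 × 8.3483% = 4.0918%
β_Fenwick = Cov / Var(R_m) = 0.03387 / 0.02515 = 1.3467
E(R_Fenwick) = R_f + β × MRP = 4.0918% + 1.3467 × 8.3483% = 15.33%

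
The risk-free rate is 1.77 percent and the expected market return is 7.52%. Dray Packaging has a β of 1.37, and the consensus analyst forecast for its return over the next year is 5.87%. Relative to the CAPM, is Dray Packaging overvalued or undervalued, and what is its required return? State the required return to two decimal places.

MRP = 7.52% − 1.77% = 5.75%
Required return = R_f + β·MRP = 1.77% + 1.37 × 5.75% = 9.65%
Forecast 5.87% < required 9.65% → the stock plots below the SML → overvalued.

Overvalued; required return 9.65%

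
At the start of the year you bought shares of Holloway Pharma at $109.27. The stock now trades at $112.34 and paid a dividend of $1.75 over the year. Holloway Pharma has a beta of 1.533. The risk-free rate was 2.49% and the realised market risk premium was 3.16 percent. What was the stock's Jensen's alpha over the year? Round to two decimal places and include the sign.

Realised HPR = (P1 + D1 − P0) / P0 = (112.34 + 1.75 − 109.27) / 109.27 = 4.82 / 109.27 = 4.4111%
CAPM required = R_f + β·MRP = 2.49% + 1.533 × 3.16% = 7.33428%
α = realised − required = 4.4111% − 7.33428% = -2.92%

-2.92%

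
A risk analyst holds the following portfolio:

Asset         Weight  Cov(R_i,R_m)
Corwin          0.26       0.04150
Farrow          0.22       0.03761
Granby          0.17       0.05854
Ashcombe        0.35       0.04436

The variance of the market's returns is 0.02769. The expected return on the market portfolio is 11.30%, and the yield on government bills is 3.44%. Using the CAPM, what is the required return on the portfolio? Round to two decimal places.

β_Corwin = 0.04150 / 0.02769 = 1.4987
β_Farrow = 0.03761 / 0.02769 = 1.3583
β_Granby = 0.05854 / 0.02769 = 2.1141
β_Ashcombe = 0.04436 / 0.02769 = 1.6020
β_P = Σ w_i β_i = 0.26×1.4987 + 0.22×1.3583 + 0.17×2.1141 + 0.35×1.6020 = 1.6086
MRP = 11.30% − 3.44% = 7.86%
E(R_P) = R_f + β_P × MRP = 3.44% + 1.6086 × 7.86% = 16.08%

16.08%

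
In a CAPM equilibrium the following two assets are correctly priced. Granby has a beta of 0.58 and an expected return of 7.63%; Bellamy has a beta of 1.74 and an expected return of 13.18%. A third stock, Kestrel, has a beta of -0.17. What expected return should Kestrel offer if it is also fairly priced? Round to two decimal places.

MRP (SML slope) = (13.18% − 7.63%) / (1.74 − 0.58) = 5.55% / 1.16 = 4.7845%
R_f (intercept) = 7.63% − 0.58 × 4.7845% = 4.8550%
E(R_Kestrel) = R_f + β × MRP = 4.8550% + -0.17 × 4.7845% = 4.04%

4.04%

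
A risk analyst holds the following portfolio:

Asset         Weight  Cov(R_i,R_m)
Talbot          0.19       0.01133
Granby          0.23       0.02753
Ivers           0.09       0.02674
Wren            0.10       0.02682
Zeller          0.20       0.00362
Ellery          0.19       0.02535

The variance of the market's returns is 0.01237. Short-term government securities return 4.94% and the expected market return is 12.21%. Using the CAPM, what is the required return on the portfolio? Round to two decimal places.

16.17%

β_Talbot = 0.01133 / 0.01237 = 0.9159
β_Granby = 0.02753 / 0.01237 = 2.2255
β_Ivers = 0.02674 / 0.01237 = 2.1617
β_Wren = 0.02682 / 0.01237 = 2.1681
β_Zeller = 0.00362 / 0.01237 = 0.2926
β_Ellery = 0.02535 / 0.01237 = 2.0493
β_P = Σ w_i β_i = 0.19×0.9159 + 0.23×2.2255 + 0.09×2.1617 + 0.10×2.1681 + 0.20×0.2926 + 0.19×2.0493 = 1.5451
MRP = 12.21% − 4.94% = 7.27%
E(R_P) = R_f + β_P × MRP = 4.94% + 1.5451 × 7.27% = 16.17%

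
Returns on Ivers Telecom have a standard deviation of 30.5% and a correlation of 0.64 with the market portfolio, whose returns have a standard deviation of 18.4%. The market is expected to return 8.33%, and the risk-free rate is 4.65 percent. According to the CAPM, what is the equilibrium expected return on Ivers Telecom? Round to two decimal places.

β = ρ × σ_i / σ_m = 0.64 × 30.5% / 18.4% = 1.0609
MRP = 8.33% − 4.65% = 3.68%
E(R) = 4.65% + 1.0609 × 3.68% = 8.55%

8.55%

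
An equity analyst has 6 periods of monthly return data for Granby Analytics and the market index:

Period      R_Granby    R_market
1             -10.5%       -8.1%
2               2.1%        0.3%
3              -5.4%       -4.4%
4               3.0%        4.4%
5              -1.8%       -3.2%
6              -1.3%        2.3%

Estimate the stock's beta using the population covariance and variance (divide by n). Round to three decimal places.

0.981

Mean R_i = (-10.5 + 2.1 − 5.4 + 3.0 − 1.8 − 1.3) / 6 = -2.3167%
Mean R_m = (-8.1 + 0.3 − 4.4 + 4.4 − 3.2 + 2.3) / 6 = -1.4500%
Σ(R_i − R̄_i)(R_m − R̄_m) = 105.2550  ⇒  Cov = 105.2550 / 6 = 17.5425
Σ(R_m − R̄_m)² = 107.3350  ⇒  Var(R_m) = 107.3350 / 6 = 17.8892
β = Cov / Var(R_m) = 17.5425 / 17.8892 = 0.9806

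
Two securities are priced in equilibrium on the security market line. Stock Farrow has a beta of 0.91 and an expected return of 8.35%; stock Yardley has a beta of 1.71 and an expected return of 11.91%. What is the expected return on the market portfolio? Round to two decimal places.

Both satisfy E(R) = R_f + β·MRP, so the slope of the SML is
MRP = (11.91% − 8.35%) / (1.71 − 0.91) = 3.56% / 0.80 = 4.4500%
R_f = E(R_Farrow) − β_Farrow·MRP = 8.35% − 0.91 × 4.4500% = 4.3005%
E(R_m) = R_f + MRP = 4.3005% + 4.4500% = 8.75%

8.75%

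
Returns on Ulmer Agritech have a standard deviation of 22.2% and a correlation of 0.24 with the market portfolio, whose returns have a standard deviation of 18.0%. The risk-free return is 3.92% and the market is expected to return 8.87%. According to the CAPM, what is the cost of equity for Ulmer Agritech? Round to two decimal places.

5.39%

β = ρ × σ_i / σ_m = 0.24 × 22.2% / 18.0% = 0.2960
MRP = 8.87% − 3.92% = 4.95%
E(R) = 3.92% + 0.2960 × 4.95% = 5.39%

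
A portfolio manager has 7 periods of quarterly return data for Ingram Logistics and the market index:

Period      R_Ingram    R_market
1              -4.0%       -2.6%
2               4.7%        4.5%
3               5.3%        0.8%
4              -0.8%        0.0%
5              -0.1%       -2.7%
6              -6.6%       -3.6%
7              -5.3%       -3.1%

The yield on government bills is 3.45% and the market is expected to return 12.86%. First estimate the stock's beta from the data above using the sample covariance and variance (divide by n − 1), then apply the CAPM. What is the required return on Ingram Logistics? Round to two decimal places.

16.29%

Mean R_i = (-4.0 + 4.7 + 5.3 − 0.8 − 0.1 − 6.6 − 5.3) / 7 = -0.9714%
Mean R_m = (-2.6 + 4.5 + 0.8 + 0.0 − 2.7 − 3.6 − 3.1) / 7 = -0.9571%
Σ(R_i − R̄_i)(R_m − R̄_m) = 69.7414  ⇒  Cov = 69.7414 / 6 = 11.6236
Σ(R_m − R̄_m)² = 51.0971  ⇒  Var(R_m) = 51.0971 / 6 = 8.5162
β = Cov / Var(R_m) = 11.6236 / 8.5162 = 1.3649
MRP = 12.86% − 3.45% = 9.41%
E(R) = R_f + β × MRP = 3.45% + 1.3649 × 9.41% = 16.29%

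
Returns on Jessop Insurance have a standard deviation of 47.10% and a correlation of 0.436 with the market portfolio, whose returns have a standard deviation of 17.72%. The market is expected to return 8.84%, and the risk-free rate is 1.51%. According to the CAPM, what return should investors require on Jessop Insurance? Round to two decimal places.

10.00%

β = ρ × σ_i / σ_m = 0.436 × 47.10% / 17.72% = 1.1589
MRP = 8.84% − 1.51% = 7.33%
E(R) = 1.51% + 1.1589 × 7.33% = 10.00%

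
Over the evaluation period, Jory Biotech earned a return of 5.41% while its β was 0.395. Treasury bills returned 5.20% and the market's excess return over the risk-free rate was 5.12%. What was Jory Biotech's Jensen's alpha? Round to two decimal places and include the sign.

CAPM benchmark = R_f + β(R_m − R_f) = 5.20% + 0.395 × 5.12% = 7.22240%
α = actual − benchmark = 5.41% − 7.22240% = -1.81%

-1.81%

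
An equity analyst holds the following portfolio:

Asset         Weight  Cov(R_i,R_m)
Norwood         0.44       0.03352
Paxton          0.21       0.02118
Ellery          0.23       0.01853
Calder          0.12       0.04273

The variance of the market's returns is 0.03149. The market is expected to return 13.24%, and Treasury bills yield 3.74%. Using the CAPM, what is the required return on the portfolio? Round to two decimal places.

12.36%

β_Norwood = 0.03352 / 0.03149 = 1.0645
β_Paxton = 0.02118 / 0.03149 = 0.6726
β_Ellery = 0.01853 / 0.03149 = 0.5884
β_Calder = 0.04273 / 0.03149 = 1.3569
β_P = Σ w_i β_i = 0.44×1.0645 + 0.21×0.6726 + 0.23×0.5884 + 0.12×1.3569 = 0.9078
MRP = 13.24% − 3.74% = 9.50%
E(R_P) = R_f + β_P × MRP = 3.74% + 0.9078 × 9.50% = 12.36%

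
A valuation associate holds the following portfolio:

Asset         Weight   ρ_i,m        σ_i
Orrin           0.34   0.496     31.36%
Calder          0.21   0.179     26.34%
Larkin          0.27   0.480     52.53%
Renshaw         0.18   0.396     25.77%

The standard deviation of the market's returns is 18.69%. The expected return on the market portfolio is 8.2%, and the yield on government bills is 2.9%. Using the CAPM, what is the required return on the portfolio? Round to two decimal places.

7.13%

β_Orrin = 0.496 × 31.36% / 18.69% = 0.8322
β_Calder = 0.179 × 26.34% / 18.69% = 0.2523
β_Larkin = 0.480 × 52.53% / 18.69% = 1.3491
β_Renshaw = 0.396 × 25.77% / 18.69% = 0.5460
β_P = Σ w_i β_i = 0.34×0.8322 + 0.21×0.2523 + 0.27×1.3491 + 0.18×0.5460 = 0.7985
MRP = 8.2% − 2.9% = 5.30%
E(R_P) = R_f + β_P × MRP = 2.9% + 0.7985 × 5.3% = 7.13%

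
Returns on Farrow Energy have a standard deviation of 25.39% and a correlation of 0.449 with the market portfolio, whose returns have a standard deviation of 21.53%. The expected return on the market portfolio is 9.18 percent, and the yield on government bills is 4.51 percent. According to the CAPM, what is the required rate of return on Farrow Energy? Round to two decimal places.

β = ρ × σ_i / σ_m = 0.449 × 25.39% / 21.53% = 0.5295
MRP = 9.18% − 4.51% = 4.67%
E(R) = 4.51% + 0.5295 × 4.67% = 6.98%

6.98%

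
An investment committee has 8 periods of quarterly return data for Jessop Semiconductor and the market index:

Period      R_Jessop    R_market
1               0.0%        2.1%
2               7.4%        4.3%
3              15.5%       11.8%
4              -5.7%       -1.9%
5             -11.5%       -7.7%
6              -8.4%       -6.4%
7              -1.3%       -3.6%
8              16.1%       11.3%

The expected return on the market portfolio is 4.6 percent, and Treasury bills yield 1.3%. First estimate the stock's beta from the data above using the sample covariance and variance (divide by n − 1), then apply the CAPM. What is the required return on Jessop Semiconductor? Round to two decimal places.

5.81%

Mean R_i = (0.0 + 7.4 + 15.5 − 5.7 − 11.5 − 8.4 − 1.3 + 16.1) / 8 = 1.5125%
Mean R_m = (2.1 + 4.3 + 11.8 − 1.9 − 7.7 − 6.4 − 3.6 + 11.3) / 8 = 1.2375%
Σ(R_i − R̄_i)(R_m − R̄_m) = 539.4963  ⇒  Cov = 539.4963 / 7 = 77.0709
Σ(R_m − R̄_m)² = 394.3988  ⇒  Var(R_m) = 394.3988 / 7 = 56.3427
β = Cov / Var(R_m) = 77.0709 / 56.3427 = 1.3679
MRP = 4.6% − 1.3% = 3.30%
E(R) = R_f + β × MRP = 1.3% + 1.3679 × 3.3% = 5.81%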